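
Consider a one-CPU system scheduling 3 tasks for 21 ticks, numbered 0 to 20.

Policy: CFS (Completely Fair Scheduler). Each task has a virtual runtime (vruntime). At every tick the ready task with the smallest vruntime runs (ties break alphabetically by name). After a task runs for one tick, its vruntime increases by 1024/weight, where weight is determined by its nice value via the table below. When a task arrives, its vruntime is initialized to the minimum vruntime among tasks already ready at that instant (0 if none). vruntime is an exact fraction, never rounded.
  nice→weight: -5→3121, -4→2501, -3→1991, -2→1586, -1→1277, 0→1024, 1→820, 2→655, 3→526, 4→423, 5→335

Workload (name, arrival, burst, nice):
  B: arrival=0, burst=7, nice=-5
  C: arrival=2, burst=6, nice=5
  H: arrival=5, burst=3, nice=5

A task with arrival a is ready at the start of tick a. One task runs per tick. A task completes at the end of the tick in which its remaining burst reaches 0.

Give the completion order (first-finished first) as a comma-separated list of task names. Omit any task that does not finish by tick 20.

t=0: vr[B=0] → run B
t=1: vr[B=1024/3121] → run B
t=2: vr[B=2048/3121 C=2048/3121] → run B
t=3: vr[B=3072/3121 C=2048/3121] → run C
t=4: vr[B=3072/3121 C=3881984/1045535] → run B
t=5: vr[B=4096/3121 C=3881984/1045535 H=4096/3121] → run B
t=6: vr[B=5120/3121 C=3881984/1045535 H=4096/3121] → run H
t=7: vr[B=5120/3121 C=3881984/1045535 H=4568064/1045535] → run B
t=8: vr[B=6144/3121 C=3881984/1045535 H=4568064/1045535] → run B
t=9: vr[C=3881984/1045535 H=4568064/1045535] → run C
t=10: vr[C=7077888/1045535 H=4568064/1045535] → run H
t=11: vr[C=7077888/1045535 H=7763968/1045535] → run C
t=12: vr[C=10273792/1045535 H=7763968/1045535] → run H
t=13: vr[C=10273792/1045535] → run C
t=14: vr[C=13469696/1045535] → run C
t=15: vr[C=3333120/209107] → run C
t=16: (idle)
t=17: (idle)
t=18: (idle)
t=19: (idle)
t=20: (idle)

completion order = B, H, C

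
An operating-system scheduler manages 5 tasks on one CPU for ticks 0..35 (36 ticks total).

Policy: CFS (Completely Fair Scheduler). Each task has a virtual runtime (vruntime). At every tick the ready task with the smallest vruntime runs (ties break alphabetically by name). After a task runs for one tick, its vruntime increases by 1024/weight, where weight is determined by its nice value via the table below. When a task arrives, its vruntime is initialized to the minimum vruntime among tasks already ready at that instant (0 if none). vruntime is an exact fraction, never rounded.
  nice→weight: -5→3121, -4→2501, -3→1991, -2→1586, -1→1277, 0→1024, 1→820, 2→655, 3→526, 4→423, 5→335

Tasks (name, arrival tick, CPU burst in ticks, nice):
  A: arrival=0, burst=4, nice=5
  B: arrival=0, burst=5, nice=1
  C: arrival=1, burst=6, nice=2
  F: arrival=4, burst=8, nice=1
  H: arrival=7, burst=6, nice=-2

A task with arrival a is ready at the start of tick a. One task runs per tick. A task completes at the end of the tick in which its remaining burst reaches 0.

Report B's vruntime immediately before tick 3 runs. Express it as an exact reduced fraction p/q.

t=0: vr[A=0 B=0] → run A
t=1: vr[A=1024/335 B=0 C=0] → run B
t=2: vr[A=1024/335 B=256/205 C=0] → run C
t=3: vr[A=1024/335 B=256/205 C=1024/655] → run B
t=4: vr[A=1024/335 B=512/205 C=1024/655 F=1024/655] → run C
t=5: vr[A=1024/335 B=512/205 C=2048/655 F=1024/655] → run F
t=6: vr[A=1024/335 B=512/205 C=2048/655 F=15104/5371] → run B
t=7: vr[A=1024/335 B=768/205 C=2048/655 F=15104/5371 H=15104/5371] → run F
t=8: vr[A=1024/335 B=768/205 C=2048/655 F=109056/26855 H=15104/5371] → run H
t=9: vr[A=1024/335 B=768/205 C=2048/655 F=109056/26855 H=14727424/4259203] → run A
t=10: vr[A=2048/335 B=768/205 C=2048/655 F=109056/26855 H=14727424/4259203] → run C
t=11: vr[A=2048/335 B=768/205 C=3072/655 F=109056/26855 H=14727424/4259203] → run H
t=12: vr[A=2048/335 B=768/205 C=3072/655 F=109056/26855 H=17477376/4259203] → run B
t=13: vr[A=2048/335 B=1024/205 C=3072/655 F=109056/26855 H=17477376/4259203] → run F
t=14: vr[A=2048/335 B=1024/205 C=3072/655 F=142592/26855 H=17477376/4259203] → run H
t=15: vr[A=2048/335 B=1024/205 C=3072/655 F=142592/26855 H=20227328/4259203] → run C
t=16: vr[A=2048/335 B=1024/205 C=4096/655 F=142592/26855 H=20227328/4259203] → run H
t=17: vr[A=2048/335 B=1024/205 C=4096/655 F=142592/26855 H=22977280/4259203] → run B
t=18: vr[A=2048/335 C=4096/655 F=142592/26855 H=22977280/4259203] → run F
t=19: vr[A=2048/335 C=4096/655 F=176128/26855 H=22977280/4259203] → run H
t=20: vr[A=2048/335 C=4096/655 F=176128/26855 H=25727232/4259203] → run H
t=21: vr[A=2048/335 C=4096/655 F=176128/26855] → run A
t=22: vr[A=3072/335 C=4096/655 F=176128/26855] → run C
t=23: vr[A=3072/335 C=1024/131 F=176128/26855] → run F
t=24: vr[A=3072/335 C=1024/131 F=209664/26855] → run F
t=25: vr[A=3072/335 C=1024/131 F=48640/5371] → run C
t=26: vr[A=3072/335 F=48640/5371] → run F
t=27: vr[A=3072/335 F=276736/26855] → run A
t=28: vr[F=276736/26855] → run F
t=29: (idle)
t=30: (idle)
t=31: (idle)
t=32: (idle)
t=33: (idle)
t=34: (idle)
t=35: (idle)

vruntime(B, start of tick 3) = 256/205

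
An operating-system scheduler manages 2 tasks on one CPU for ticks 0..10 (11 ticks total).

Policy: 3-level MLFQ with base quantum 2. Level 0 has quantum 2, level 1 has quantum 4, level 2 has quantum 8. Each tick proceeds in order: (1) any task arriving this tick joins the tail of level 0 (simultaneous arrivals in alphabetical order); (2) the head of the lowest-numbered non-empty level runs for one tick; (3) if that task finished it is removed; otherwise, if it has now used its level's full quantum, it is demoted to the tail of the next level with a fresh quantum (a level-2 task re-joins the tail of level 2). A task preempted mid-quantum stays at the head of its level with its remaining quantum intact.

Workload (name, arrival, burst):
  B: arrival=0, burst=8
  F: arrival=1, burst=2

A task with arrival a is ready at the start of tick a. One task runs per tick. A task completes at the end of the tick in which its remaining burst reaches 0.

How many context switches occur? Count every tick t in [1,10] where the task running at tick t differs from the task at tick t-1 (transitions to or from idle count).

t=0: L0/L1/L2 = B/-/- → run B
t=1: L0/L1/L2 = BF/-/- → run B
t=2: L0/L1/L2 = F/B/- → run F
t=3: L0/L1/L2 = F/B/- → run F
t=4: L0/L1/L2 = -/B/- → run B
t=5: L0/L1/L2 = -/B/- → run B
t=6: L0/L1/L2 = -/B/- → run B
t=7: L0/L1/L2 = -/B/- → run B
t=8: L0/L1/L2 = -/-/B → run B
t=9: L0/L1/L2 = -/-/B → run B
t=10: (idle)

context switches = 3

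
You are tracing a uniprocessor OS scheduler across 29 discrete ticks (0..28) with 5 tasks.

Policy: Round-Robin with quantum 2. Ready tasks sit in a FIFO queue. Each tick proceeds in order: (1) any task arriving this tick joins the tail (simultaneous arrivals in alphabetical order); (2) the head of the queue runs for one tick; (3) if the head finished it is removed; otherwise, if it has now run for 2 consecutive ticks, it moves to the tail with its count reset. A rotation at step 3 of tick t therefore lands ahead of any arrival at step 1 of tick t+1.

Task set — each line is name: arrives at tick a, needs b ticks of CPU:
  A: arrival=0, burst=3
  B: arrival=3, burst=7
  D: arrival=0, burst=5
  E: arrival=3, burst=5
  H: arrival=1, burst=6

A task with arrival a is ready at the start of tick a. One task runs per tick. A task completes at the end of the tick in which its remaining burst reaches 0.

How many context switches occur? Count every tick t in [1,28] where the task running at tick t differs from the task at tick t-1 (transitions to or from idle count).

context switches = 15

t=0: queue=[A,D] q_used=0 → run A
t=1: queue=[A,D,H] q_used=1 → run A
t=2: queue=[D,H,A] q_used=0 → run D
t=3: queue=[D,H,A,B,E] q_used=1 → run D
t=4: queue=[H,A,B,E,D] q_used=0 → run H
t=5: queue=[H,A,B,E,D] q_used=1 → run H
t=6: queue=[A,B,E,D,H] q_used=0 → run A
t=7: queue=[B,E,D,H] q_used=0 → run B
t=8: queue=[B,E,D,H] q_used=1 → run B
t=9: queue=[E,D,H,B] q_used=0 → run E
t=10: queue=[E,D,H,B] q_used=1 → run E
t=11: queue=[D,H,B,E] q_used=0 → run D
t=12: queue=[D,H,B,E] q_used=1 → run D
t=13: queue=[H,B,E,D] q_used=0 → run H
t=14: queue=[H,B,E,D] q_used=1 → run H
t=15: queue=[B,E,D,H] q_used=0 → run B
t=16: queue=[B,E,D,H] q_used=1 → run B
t=17: queue=[E,D,H,B] q_used=0 → run E
t=18: queue=[E,D,H,B] q_used=1 → run E
t=19: queue=[D,H,B,E] q_used=0 → run D
t=20: queue=[H,B,E] q_used=0 → run H
t=21: queue=[H,B,E] q_used=1 → run H
t=22: queue=[B,E] q_used=0 → run B
t=23: queue=[B,E] q_used=1 → run B
t=24: queue=[E,B] q_used=0 → run E
t=25: queue=[B] q_used=0 → run B
t=26: (idle)
t=27: (idle)
t=28: (idle)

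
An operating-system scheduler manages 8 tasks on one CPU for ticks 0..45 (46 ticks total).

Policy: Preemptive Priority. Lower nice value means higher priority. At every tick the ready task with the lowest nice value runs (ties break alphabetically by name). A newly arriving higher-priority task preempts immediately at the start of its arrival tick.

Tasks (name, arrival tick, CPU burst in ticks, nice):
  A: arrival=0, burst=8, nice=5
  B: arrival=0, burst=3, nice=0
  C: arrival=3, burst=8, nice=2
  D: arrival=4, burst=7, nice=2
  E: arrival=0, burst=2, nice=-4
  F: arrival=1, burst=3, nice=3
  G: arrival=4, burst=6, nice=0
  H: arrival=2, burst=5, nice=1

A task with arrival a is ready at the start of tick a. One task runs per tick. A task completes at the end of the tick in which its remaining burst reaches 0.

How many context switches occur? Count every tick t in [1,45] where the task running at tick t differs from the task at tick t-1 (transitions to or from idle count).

context switches = 8

t=0: ready={A,B,E} → run E
t=1: ready={A,B,E,F} → run E
t=2: ready={A,B,F,H} → run B
t=3: ready={A,B,C,F,H} → run B
t=4: ready={A,B,C,D,F,G,H} → run B
t=5: ready={A,C,D,F,G,H} → run G
t=6: ready={A,C,D,F,G,H} → run G
t=7: ready={A,C,D,F,G,H} → run G
t=8: ready={A,C,D,F,G,H} → run G
t=9: ready={A,C,D,F,G,H} → run G
t=10: ready={A,C,D,F,G,H} → run G
t=11: ready={A,C,D,F,H} → run H
t=12: ready={A,C,D,F,H} → run H
t=13: ready={A,C,D,F,H} → run H
t=14: ready={A,C,D,F,H} → run H
t=15: ready={A,C,D,F,H} → run H
t=16: ready={A,C,D,F} → run C
t=17: ready={A,C,D,F} → run C
t=18: ready={A,C,D,F} → run C
t=19: ready={A,C,D,F} → run C
t=20: ready={A,C,D,F} → run C
t=21: ready={A,C,D,F} → run C
t=22: ready={A,C,D,F} → run C
t=23: ready={A,C,D,F} → run C
t=24: ready={A,D,F} → run D
t=25: ready={A,D,F} → run D
t=26: ready={A,D,F} → run D
t=27: ready={A,D,F} → run D
t=28: ready={A,D,F} → run D
t=29: ready={A,D,F} → run D
t=30: ready={A,D,F} → run D
t=31: ready={A,F} → run F
t=32: ready={A,F} → run F
t=33: ready={A,F} → run F
t=34: ready={A} → run A
t=35: ready={A} → run A
t=36: ready={A} → run A
t=37: ready={A} → run A
t=38: ready={A} → run A
t=39: ready={A} → run A
t=40: ready={A} → run A
t=41: ready={A} → run A
t=42: (idle)
t=43: (idle)
t=44: (idle)
t=45: (idle)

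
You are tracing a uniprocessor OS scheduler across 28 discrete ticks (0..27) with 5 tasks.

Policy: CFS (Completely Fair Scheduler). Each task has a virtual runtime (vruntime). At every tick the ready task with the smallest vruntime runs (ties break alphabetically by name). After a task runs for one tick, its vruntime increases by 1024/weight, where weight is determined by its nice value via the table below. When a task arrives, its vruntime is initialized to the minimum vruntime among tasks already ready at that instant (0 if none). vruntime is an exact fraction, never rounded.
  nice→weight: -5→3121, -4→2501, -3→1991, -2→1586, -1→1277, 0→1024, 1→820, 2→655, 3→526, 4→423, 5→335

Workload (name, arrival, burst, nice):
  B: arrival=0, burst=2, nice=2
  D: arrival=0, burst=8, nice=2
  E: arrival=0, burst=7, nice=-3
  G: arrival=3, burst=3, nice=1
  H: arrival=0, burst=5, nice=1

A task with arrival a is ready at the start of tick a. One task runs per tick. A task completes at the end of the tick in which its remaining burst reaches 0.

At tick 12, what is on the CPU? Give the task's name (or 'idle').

t=0: vr[B=0 D=0 E=0 H=0] → run B
t=1: vr[B=1024/655 D=0 E=0 H=0] → run D
t=2: vr[B=1024/655 D=1024/655 E=0 H=0] → run E
t=3: vr[B=1024/655 D=1024/655 E=1024/1991 G=0 H=0] → run G
t=4: vr[B=1024/655 D=1024/655 E=1024/1991 G=256/205 H=0] → run H
t=5: vr[B=1024/655 D=1024/655 E=1024/1991 G=256/205 H=256/205] → run E
t=6: vr[B=1024/655 D=1024/655 E=2048/1991 G=256/205 H=256/205] → run E
t=7: vr[B=1024/655 D=1024/655 E=3072/1991 G=256/205 H=256/205] → run G
t=8: vr[B=1024/655 D=1024/655 E=3072/1991 G=512/205 H=256/205] → run H
t=9: vr[B=1024/655 D=1024/655 E=3072/1991 G=512/205 H=512/205] → run E
t=10: vr[B=1024/655 D=1024/655 E=4096/1991 G=512/205 H=512/205] → run B
t=11: vr[D=1024/655 E=4096/1991 G=512/205 H=512/205] → run D
t=12: vr[D=2048/655 E=4096/1991 G=512/205 H=512/205] → run E
t=13: vr[D=2048/655 E=5120/1991 G=512/205 H=512/205] → run G
t=14: vr[D=2048/655 E=5120/1991 H=512/205] → run H
t=15: vr[D=2048/655 E=5120/1991 H=768/205] → run E
t=16: vr[D=2048/655 E=6144/1991 H=768/205] → run E
t=17: vr[D=2048/655 H=768/205] → run D
t=18: vr[D=3072/655 H=768/205] → run H
t=19: vr[D=3072/655 H=1024/205] → run D
t=20: vr[D=4096/655 H=1024/205] → run H
t=21: vr[D=4096/655] → run D
t=22: vr[D=1024/131] → run D
t=23: vr[D=6144/655] → run D
t=24: vr[D=7168/655] → run D
t=25: (idle)
t=26: (idle)
t=27: (idle)

running at tick 12 = E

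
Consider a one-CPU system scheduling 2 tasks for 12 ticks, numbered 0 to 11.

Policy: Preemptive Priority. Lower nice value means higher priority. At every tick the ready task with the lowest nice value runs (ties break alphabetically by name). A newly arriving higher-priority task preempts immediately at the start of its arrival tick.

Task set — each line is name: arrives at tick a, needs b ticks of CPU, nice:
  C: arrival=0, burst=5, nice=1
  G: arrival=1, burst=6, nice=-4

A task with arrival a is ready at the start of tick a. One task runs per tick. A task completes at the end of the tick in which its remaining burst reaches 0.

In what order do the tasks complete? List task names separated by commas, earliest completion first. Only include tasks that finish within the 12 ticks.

t=0: ready={C} → run C
t=1: ready={C,G} → run G
t=2: ready={C,G} → run G
t=3: ready={C,G} → run G
t=4: ready={C,G} → run G
t=5: ready={C,G} → run G
t=6: ready={C,G} → run G
t=7: ready={C} → run C
t=8: ready={C} → run C
t=9: ready={C} → run C
t=10: ready={C} → run C
t=11: (idle)

completion order = G, C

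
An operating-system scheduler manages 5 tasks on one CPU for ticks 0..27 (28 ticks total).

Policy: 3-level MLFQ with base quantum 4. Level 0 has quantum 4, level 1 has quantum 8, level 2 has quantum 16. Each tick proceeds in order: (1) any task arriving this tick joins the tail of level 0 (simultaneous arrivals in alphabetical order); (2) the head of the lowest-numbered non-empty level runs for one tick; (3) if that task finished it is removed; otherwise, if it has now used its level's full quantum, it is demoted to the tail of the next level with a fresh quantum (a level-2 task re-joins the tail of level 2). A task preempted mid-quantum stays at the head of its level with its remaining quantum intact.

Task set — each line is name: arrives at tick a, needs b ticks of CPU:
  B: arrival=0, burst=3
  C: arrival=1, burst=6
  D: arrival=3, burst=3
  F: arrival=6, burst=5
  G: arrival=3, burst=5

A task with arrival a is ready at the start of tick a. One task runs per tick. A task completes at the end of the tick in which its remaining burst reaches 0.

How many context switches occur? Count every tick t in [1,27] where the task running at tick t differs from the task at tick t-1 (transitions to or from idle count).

context switches = 8

t=0: L0/L1/L2 = B/-/- → run B
t=1: L0/L1/L2 = BC/-/- → run B
t=2: L0/L1/L2 = BC/-/- → run B
t=3: L0/L1/L2 = CDG/-/- → run C
t=4: L0/L1/L2 = CDG/-/- → run C
t=5: L0/L1/L2 = CDG/-/- → run C
t=6: L0/L1/L2 = CDGF/-/- → run C
t=7: L0/L1/L2 = DGF/C/- → run D
t=8: L0/L1/L2 = DGF/C/- → run D
t=9: L0/L1/L2 = DGF/C/- → run D
t=10: L0/L1/L2 = GF/C/- → run G
t=11: L0/L1/L2 = GF/C/- → run G
t=12: L0/L1/L2 = GF/C/- → run G
t=13: L0/L1/L2 = GF/C/- → run G
t=14: L0/L1/L2 = F/CG/- → run F
t=15: L0/L1/L2 = F/CG/- → run F
t=16: L0/L1/L2 = F/CG/- → run F
t=17: L0/L1/L2 = F/CG/- → run F
t=18: L0/L1/L2 = -/CGF/- → run C
t=19: L0/L1/L2 = -/CGF/- → run C
t=20: L0/L1/L2 = -/GF/- → run G
t=21: L0/L1/L2 = -/F/- → run F
t=22: (idle)
t=23: (idle)
t=24: (idle)
t=25: (idle)
t=26: (idle)
t=27: (idle)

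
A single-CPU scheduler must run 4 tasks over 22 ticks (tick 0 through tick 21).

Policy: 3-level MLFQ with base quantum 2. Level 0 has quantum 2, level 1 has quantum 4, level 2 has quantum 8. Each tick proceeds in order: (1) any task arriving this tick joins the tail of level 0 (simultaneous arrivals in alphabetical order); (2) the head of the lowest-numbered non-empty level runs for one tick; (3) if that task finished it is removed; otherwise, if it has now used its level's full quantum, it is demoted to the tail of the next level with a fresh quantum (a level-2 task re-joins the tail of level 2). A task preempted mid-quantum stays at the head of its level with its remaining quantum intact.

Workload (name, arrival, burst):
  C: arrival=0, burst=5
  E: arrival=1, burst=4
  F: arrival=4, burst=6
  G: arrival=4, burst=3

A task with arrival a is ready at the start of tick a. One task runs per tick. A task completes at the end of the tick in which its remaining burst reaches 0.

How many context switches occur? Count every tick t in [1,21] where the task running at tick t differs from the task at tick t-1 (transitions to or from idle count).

t=0: L0/L1/L2 = C/-/- → run C
t=1: L0/L1/L2 = CE/-/- → run C
t=2: L0/L1/L2 = E/C/- → run E
t=3: L0/L1/L2 = E/C/- → run E
t=4: L0/L1/L2 = FG/CE/- → run F
t=5: L0/L1/L2 = FG/CE/- → run F
t=6: L0/L1/L2 = G/CEF/- → run G
t=7: L0/L1/L2 = G/CEF/- → run G
t=8: L0/L1/L2 = -/CEFG/- → run C
t=9: L0/L1/L2 = -/CEFG/- → run C
t=10: L0/L1/L2 = -/CEFG/- → run C
t=11: L0/L1/L2 = -/EFG/- → run E
t=12: L0/L1/L2 = -/EFG/- → run E
t=13: L0/L1/L2 = -/FG/- → run F
t=14: L0/L1/L2 = -/FG/- → run F
t=15: L0/L1/L2 = -/FG/- → run F
t=16: L0/L1/L2 = -/FG/- → run F
t=17: L0/L1/L2 = -/G/- → run G
t=18: (idle)
t=19: (idle)
t=20: (idle)
t=21: (idle)

context switches = 8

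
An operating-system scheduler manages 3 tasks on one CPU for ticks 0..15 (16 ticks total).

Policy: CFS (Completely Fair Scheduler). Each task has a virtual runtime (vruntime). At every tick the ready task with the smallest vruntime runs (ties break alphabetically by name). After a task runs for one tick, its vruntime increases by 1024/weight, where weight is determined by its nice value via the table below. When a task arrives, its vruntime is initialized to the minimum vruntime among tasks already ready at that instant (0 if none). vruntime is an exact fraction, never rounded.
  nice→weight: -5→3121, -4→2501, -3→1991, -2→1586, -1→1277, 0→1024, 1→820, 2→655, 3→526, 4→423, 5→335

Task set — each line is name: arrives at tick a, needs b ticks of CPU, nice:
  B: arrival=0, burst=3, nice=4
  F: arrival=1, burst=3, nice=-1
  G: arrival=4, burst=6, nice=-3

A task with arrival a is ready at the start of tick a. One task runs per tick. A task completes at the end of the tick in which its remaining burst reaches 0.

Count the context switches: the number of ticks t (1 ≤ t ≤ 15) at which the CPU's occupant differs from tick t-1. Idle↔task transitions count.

t=0: vr[B=0] → run B
t=1: vr[B=1024/423 F=1024/423] → run B
t=2: vr[B=2048/423 F=1024/423] → run F
t=3: vr[B=2048/423 F=1740800/540171] → run F
t=4: vr[B=2048/423 F=2173952/540171 G=2173952/540171] → run F
t=5: vr[B=2048/423 G=2173952/540171] → run G
t=6: vr[B=2048/423 G=4881473536/1075480461] → run G
t=7: vr[B=2048/423 G=5434608640/1075480461] → run B
t=8: vr[G=5434608640/1075480461] → run G
t=9: vr[G=5987743744/1075480461] → run G
t=10: vr[G=6540878848/1075480461] → run G
t=11: vr[G=7094013952/1075480461] → run G
t=12: (idle)
t=13: (idle)
t=14: (idle)
t=15: (idle)

context switches = 5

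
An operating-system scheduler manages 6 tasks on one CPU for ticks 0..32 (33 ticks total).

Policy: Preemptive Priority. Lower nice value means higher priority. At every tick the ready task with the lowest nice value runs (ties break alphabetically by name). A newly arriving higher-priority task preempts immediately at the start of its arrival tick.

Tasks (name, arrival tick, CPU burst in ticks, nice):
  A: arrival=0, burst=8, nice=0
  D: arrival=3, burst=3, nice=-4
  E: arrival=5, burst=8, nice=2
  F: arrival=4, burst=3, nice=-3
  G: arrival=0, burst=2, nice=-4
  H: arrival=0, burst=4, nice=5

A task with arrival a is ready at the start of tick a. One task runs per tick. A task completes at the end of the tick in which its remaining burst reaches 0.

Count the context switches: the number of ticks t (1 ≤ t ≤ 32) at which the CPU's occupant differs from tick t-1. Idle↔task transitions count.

context switches = 7

t=0: ready={A,G,H} → run G
t=1: ready={A,G,H} → run G
t=2: ready={A,H} → run A
t=3: ready={A,D,H} → run D
t=4: ready={A,D,F,H} → run D
t=5: ready={A,D,E,F,H} → run D
t=6: ready={A,E,F,H} → run F
t=7: ready={A,E,F,H} → run F
t=8: ready={A,E,F,H} → run F
t=9: ready={A,E,H} → run A
t=10: ready={A,E,H} → run A
t=11: ready={A,E,H} → run A
t=12: ready={A,E,H} → run A
t=13: ready={A,E,H} → run A
t=14: ready={A,E,H} → run A
t=15: ready={A,E,H} → run A
t=16: ready={E,H} → run E
t=17: ready={E,H} → run E
t=18: ready={E,H} → run E
t=19: ready={E,H} → run E
t=20: ready={E,H} → run E
t=21: ready={E,H} → run E
t=22: ready={E,H} → run E
t=23: ready={E,H} → run E
t=24: ready={H} → run H
t=25: ready={H} → run H
t=26: ready={H} → run H
t=27: ready={H} → run H
t=28: (idle)
t=29: (idle)
t=30: (idle)
t=31: (idle)
t=32: (idle)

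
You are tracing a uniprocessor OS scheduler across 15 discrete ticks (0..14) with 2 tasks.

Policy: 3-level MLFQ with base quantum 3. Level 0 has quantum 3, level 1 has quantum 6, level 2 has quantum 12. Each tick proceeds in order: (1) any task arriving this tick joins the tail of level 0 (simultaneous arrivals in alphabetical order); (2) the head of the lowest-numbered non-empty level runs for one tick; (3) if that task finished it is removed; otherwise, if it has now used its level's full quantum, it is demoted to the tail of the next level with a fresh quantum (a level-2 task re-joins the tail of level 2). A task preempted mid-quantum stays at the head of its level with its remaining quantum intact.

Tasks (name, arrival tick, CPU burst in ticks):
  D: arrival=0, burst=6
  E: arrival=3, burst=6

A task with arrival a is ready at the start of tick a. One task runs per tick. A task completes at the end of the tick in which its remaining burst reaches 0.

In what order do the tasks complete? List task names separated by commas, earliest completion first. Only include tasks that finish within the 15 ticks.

t=0: L0/L1/L2 = D/-/- → run D
t=1: L0/L1/L2 = D/-/- → run D
t=2: L0/L1/L2 = D/-/- → run D
t=3: L0/L1/L2 = E/D/- → run E
t=4: L0/L1/L2 = E/D/- → run E
t=5: L0/L1/L2 = E/D/- → run E
t=6: L0/L1/L2 = -/DE/- → run D
t=7: L0/L1/L2 = -/DE/- → run D
t=8: L0/L1/L2 = -/DE/- → run D
t=9: L0/L1/L2 = -/E/- → run E
t=10: L0/L1/L2 = -/E/- → run E
t=11: L0/L1/L2 = -/E/- → run E
t=12: (idle)
t=13: (idle)
t=14: (idle)

completion order = D, E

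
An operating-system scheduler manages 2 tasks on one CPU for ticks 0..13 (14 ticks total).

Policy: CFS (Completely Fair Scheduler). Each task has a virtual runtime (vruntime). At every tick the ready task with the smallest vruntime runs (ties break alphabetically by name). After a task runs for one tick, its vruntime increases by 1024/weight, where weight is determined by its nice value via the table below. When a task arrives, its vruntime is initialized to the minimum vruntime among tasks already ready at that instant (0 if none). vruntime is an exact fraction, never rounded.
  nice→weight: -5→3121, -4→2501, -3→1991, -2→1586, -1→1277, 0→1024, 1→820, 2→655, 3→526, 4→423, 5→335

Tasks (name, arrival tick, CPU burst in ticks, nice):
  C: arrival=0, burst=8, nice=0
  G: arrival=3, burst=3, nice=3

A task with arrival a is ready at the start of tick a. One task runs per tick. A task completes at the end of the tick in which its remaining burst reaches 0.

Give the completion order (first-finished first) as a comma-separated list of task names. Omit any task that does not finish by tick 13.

completion order = G, C

t=0: vr[C=0] → run C
t=1: vr[C=1] → run C
t=2: vr[C=2] → run C
t=3: vr[C=3 G=3] → run C
t=4: vr[C=4 G=3] → run G
t=5: vr[C=4 G=1301/263] → run C
t=6: vr[C=5 G=1301/263] → run G
t=7: vr[C=5 G=1813/263] → run C
t=8: vr[C=6 G=1813/263] → run C
t=9: vr[C=7 G=1813/263] → run G
t=10: vr[C=7] → run C
t=11: (idle)
t=12: (idle)
t=13: (idle)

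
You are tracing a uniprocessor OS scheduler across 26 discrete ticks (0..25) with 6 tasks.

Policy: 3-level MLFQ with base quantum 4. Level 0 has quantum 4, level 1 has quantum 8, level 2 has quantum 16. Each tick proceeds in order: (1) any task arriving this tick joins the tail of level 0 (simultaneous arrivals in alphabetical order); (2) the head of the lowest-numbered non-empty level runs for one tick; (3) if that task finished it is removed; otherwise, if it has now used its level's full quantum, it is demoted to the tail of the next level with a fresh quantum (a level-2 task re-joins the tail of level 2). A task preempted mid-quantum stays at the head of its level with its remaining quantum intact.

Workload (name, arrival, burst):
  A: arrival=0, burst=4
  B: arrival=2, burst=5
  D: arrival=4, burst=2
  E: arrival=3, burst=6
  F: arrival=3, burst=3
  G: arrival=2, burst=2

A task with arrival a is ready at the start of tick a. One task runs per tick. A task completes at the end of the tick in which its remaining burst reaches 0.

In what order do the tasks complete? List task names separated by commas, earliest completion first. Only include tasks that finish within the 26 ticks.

t=0: L0/L1/L2 = A/-/- → run A
t=1: L0/L1/L2 = A/-/- → run A
t=2: L0/L1/L2 = ABG/-/- → run A
t=3: L0/L1/L2 = ABGEF/-/- → run A
t=4: L0/L1/L2 = BGEFD/-/- → run B
t=5: L0/L1/L2 = BGEFD/-/- → run B
t=6: L0/L1/L2 = BGEFD/-/- → run B
t=7: L0/L1/L2 = BGEFD/-/- → run B
t=8: L0/L1/L2 = GEFD/B/- → run G
t=9: L0/L1/L2 = GEFD/B/- → run G
t=10: L0/L1/L2 = EFD/B/- → run E
t=11: L0/L1/L2 = EFD/B/- → run E
t=12: L0/L1/L2 = EFD/B/- → run E
t=13: L0/L1/L2 = EFD/B/- → run E
t=14: L0/L1/L2 = FD/BE/- → run F
t=15: L0/L1/L2 = FD/BE/- → run F
t=16: L0/L1/L2 = FD/BE/- → run F
t=17: L0/L1/L2 = D/BE/- → run D
t=18: L0/L1/L2 = D/BE/- → run D
t=19: L0/L1/L2 = -/BE/- → run B
t=20: L0/L1/L2 = -/E/- → run E
t=21: L0/L1/L2 = -/E/- → run E
t=22: (idle)
t=23: (idle)
t=24: (idle)
t=25: (idle)

completion order = A, G, F, D, B, E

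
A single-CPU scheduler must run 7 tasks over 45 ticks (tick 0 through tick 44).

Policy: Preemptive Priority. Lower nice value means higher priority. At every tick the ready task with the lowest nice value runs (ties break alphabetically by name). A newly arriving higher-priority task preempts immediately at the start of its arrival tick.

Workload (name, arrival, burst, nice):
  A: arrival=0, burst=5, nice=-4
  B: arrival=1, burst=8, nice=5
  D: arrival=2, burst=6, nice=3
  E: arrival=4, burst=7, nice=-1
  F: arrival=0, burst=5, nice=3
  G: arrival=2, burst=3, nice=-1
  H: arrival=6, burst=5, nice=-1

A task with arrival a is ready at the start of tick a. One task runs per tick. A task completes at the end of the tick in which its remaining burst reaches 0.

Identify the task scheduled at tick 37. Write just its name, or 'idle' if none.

t=0: ready={A,F} → run A
t=1: ready={A,B,F} → run A
t=2: ready={A,B,D,F,G} → run A
t=3: ready={A,B,D,F,G} → run A
t=4: ready={A,B,D,E,F,G} → run A
t=5: ready={B,D,E,F,G} → run E
t=6: ready={B,D,E,F,G,H} → run E
t=7: ready={B,D,E,F,G,H} → run E
t=8: ready={B,D,E,F,G,H} → run E
t=9: ready={B,D,E,F,G,H} → run E
t=10: ready={B,D,E,F,G,H} → run E
t=11: ready={B,D,E,F,G,H} → run E
t=12: ready={B,D,F,G,H} → run G
t=13: ready={B,D,F,G,H} → run G
t=14: ready={B,D,F,G,H} → run G
t=15: ready={B,D,F,H} → run H
t=16: ready={B,D,F,H} → run H
t=17: ready={B,D,F,H} → run H
t=18: ready={B,D,F,H} → run H
t=19: ready={B,D,F,H} → run H
t=20: ready={B,D,F} → run D
t=21: ready={B,D,F} → run D
t=22: ready={B,D,F} → run D
t=23: ready={B,D,F} → run D
t=24: ready={B,D,F} → run D
t=25: ready={B,D,F} → run D
t=26: ready={B,F} → run F
t=27: ready={B,F} → run F
t=28: ready={B,F} → run F
t=29: ready={B,F} → run F
t=30: ready={B,F} → run F
t=31: ready={B} → run B
t=32: ready={B} → run B
t=33: ready={B} → run B
t=34: ready={B} → run B
t=35: ready={B} → run B
t=36: ready={B} → run B
t=37: ready={B} → run B
t=38: ready={B} → run B
t=39: (idle)
t=40: (idle)
t=41: (idle)
t=42: (idle)
t=43: (idle)
t=44: (idle)

running at tick 37 = B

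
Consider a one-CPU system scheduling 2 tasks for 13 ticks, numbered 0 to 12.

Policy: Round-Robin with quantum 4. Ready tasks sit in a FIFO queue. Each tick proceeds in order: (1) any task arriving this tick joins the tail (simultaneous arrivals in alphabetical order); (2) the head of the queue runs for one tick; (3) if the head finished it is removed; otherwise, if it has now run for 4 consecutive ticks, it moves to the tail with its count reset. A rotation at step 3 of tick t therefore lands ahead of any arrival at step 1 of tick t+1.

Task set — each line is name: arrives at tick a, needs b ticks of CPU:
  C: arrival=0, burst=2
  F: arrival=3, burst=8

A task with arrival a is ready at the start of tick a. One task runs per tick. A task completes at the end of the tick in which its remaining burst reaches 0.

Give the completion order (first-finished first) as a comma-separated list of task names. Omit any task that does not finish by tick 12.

completion order = C, F

t=0: queue=[C] q_used=0 → run C
t=1: queue=[C] q_used=1 → run C
t=2: (idle)
t=3: queue=[F] q_used=0 → run F
t=4: queue=[F] q_used=1 → run F
t=5: queue=[F] q_used=2 → run F
t=6: queue=[F] q_used=3 → run F
t=7: queue=[F] q_used=0 → run F
t=8: queue=[F] q_used=1 → run F
t=9: queue=[F] q_used=2 → run F
t=10: queue=[F] q_used=3 → run F
t=11: (idle)
t=12: (idle)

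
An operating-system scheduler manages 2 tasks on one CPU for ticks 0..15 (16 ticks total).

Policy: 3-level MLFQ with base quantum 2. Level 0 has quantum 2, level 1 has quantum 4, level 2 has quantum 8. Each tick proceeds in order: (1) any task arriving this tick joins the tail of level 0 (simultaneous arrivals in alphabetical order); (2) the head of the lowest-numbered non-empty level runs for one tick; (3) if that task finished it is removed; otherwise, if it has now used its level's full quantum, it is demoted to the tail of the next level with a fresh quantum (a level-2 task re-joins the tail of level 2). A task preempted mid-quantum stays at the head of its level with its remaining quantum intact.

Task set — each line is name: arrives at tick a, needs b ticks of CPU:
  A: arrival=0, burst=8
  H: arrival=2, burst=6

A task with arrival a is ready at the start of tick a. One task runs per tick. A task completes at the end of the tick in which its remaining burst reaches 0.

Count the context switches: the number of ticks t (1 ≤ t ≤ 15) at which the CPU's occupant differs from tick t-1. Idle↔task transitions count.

t=0: L0/L1/L2 = A/-/- → run A
t=1: L0/L1/L2 = A/-/- → run A
t=2: L0/L1/L2 = H/A/- → run H
t=3: L0/L1/L2 = H/A/- → run H
t=4: L0/L1/L2 = -/AH/- → run A
t=5: L0/L1/L2 = -/AH/- → run A
t=6: L0/L1/L2 = -/AH/- → run A
t=7: L0/L1/L2 = -/AH/- → run A
t=8: L0/L1/L2 = -/H/A → run H
t=9: L0/L1/L2 = -/H/A → run H
t=10: L0/L1/L2 = -/H/A → run H
t=11: L0/L1/L2 = -/H/A → run H
t=12: L0/L1/L2 = -/-/A → run A
t=13: L0/L1/L2 = -/-/A → run A
t=14: (idle)
t=15: (idle)

context switches = 5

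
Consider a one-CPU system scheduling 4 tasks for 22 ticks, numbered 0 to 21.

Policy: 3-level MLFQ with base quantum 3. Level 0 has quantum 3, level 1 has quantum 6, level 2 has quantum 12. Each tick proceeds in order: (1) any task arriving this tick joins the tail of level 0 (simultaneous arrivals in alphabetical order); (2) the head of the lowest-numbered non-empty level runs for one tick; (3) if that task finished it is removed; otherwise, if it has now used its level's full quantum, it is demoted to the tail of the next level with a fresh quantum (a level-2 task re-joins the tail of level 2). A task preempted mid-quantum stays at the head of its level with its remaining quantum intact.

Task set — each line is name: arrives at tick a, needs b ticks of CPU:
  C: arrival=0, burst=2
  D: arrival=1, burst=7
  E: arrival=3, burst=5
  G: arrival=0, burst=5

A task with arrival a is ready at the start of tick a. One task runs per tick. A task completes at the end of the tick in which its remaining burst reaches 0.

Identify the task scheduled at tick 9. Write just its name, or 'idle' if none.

running at tick 9 = E

t=0: L0/L1/L2 = CG/-/- → run C
t=1: L0/L1/L2 = CGD/-/- → run C
t=2: L0/L1/L2 = GD/-/- → run G
t=3: L0/L1/L2 = GDE/-/- → run G
t=4: L0/L1/L2 = GDE/-/- → run G
t=5: L0/L1/L2 = DE/G/- → run D
t=6: L0/L1/L2 = DE/G/- → run D
t=7: L0/L1/L2 = DE/G/- → run D
t=8: L0/L1/L2 = E/GD/- → run E
t=9: L0/L1/L2 = E/GD/- → run E
t=10: L0/L1/L2 = E/GD/- → run E
t=11: L0/L1/L2 = -/GDE/- → run G
t=12: L0/L1/L2 = -/GDE/- → run G
t=13: L0/L1/L2 = -/DE/- → run D
t=14: L0/L1/L2 = -/DE/- → run D
t=15: L0/L1/L2 = -/DE/- → run D
t=16: L0/L1/L2 = -/DE/- → run D
t=17: L0/L1/L2 = -/E/- → run E
t=18: L0/L1/L2 = -/E/- → run E
t=19: (idle)
t=20: (idle)
t=21: (idle)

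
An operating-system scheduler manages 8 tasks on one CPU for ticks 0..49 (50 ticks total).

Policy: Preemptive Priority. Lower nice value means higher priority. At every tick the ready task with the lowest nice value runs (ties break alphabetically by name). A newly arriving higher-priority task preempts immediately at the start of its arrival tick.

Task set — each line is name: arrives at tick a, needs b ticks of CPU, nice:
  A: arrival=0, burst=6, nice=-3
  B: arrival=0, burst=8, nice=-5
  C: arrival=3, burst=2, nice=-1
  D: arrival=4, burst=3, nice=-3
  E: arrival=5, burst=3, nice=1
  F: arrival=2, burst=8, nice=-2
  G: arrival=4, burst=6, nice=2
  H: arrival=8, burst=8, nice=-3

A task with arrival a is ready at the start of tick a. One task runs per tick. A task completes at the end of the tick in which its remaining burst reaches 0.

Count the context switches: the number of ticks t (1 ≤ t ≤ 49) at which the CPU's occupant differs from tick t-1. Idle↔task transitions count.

t=0: ready={A,B} → run B
t=1: ready={A,B} → run B
t=2: ready={A,B,F} → run B
t=3: ready={A,B,C,F} → run B
t=4: ready={A,B,C,D,F,G} → run B
t=5: ready={A,B,C,D,E,F,G} → run B
t=6: ready={A,B,C,D,E,F,G} → run B
t=7: ready={A,B,C,D,E,F,G} → run B
t=8: ready={A,C,D,E,F,G,H} → run A
t=9: ready={A,C,D,E,F,G,H} → run A
t=10: ready={A,C,D,E,F,G,H} → run A
t=11: ready={A,C,D,E,F,G,H} → run A
t=12: ready={A,C,D,E,F,G,H} → run A
t=13: ready={A,C,D,E,F,G,H} → run A
t=14: ready={C,D,E,F,G,H} → run D
t=15: ready={C,D,E,F,G,H} → run D
t=16: ready={C,D,E,F,G,H} → run D
t=17: ready={C,E,F,G,H} → run H
t=18: ready={C,E,F,G,H} → run H
t=19: ready={C,E,F,G,H} → run H
t=20: ready={C,E,F,G,H} → run H
t=21: ready={C,E,F,G,H} → run H
t=22: ready={C,E,F,G,H} → run H
t=23: ready={C,E,F,G,H} → run H
t=24: ready={C,E,F,G,H} → run H
t=25: ready={C,E,F,G} → run F
t=26: ready={C,E,F,G} → run F
t=27: ready={C,E,F,G} → run F
t=28: ready={C,E,F,G} → run F
t=29: ready={C,E,F,G} → run F
t=30: ready={C,E,F,G} → run F
t=31: ready={C,E,F,G} → run F
t=32: ready={C,E,F,G} → run F
t=33: ready={C,E,G} → run C
t=34: ready={C,E,G} → run C
t=35: ready={E,G} → run E
t=36: ready={E,G} → run E
t=37: ready={E,G} → run E
t=38: ready={G} → run G
t=39: ready={G} → run G
t=40: ready={G} → run G
t=41: ready={G} → run G
t=42: ready={G} → run G
t=43: ready={G} → run G
t=44: (idle)
t=45: (idle)
t=46: (idle)
t=47: (idle)
t=48: (idle)
t=49: (idle)

context switches = 8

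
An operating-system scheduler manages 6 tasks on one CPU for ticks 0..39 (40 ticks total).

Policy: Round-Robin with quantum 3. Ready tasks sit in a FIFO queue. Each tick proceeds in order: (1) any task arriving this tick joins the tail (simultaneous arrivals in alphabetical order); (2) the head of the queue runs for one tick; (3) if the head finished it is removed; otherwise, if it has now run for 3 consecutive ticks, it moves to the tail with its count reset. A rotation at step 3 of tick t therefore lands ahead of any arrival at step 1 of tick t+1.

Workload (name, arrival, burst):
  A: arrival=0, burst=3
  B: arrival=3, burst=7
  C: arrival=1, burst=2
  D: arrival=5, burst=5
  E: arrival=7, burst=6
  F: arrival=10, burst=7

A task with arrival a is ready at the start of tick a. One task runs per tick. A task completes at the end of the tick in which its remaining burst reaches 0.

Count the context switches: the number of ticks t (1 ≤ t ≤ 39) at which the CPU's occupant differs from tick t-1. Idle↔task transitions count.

t=0: queue=[A] q_used=0 → run A
t=1: queue=[A,C] q_used=1 → run A
t=2: queue=[A,C] q_used=2 → run A
t=3: queue=[C,B] q_used=0 → run C
t=4: queue=[C,B] q_used=1 → run C
t=5: queue=[B,D] q_used=0 → run B
t=6: queue=[B,D] q_used=1 → run B
t=7: queue=[B,D,E] q_used=2 → run B
t=8: queue=[D,E,B] q_used=0 → run D
t=9: queue=[D,E,B] q_used=1 → run D
t=10: queue=[D,E,B,F] q_used=2 → run D
t=11: queue=[E,B,F,D] q_used=0 → run E
t=12: queue=[E,B,F,D] q_used=1 → run E
t=13: queue=[E,B,F,D] q_used=2 → run E
t=14: queue=[B,F,D,E] q_used=0 → run B
t=15: queue=[B,F,D,E] q_used=1 → run B
t=16: queue=[B,F,D,E] q_used=2 → run B
t=17: queue=[F,D,E,B] q_used=0 → run F
t=18: queue=[F,D,E,B] q_used=1 → run F
t=19: queue=[F,D,E,B] q_used=2 → run F
t=20: queue=[D,E,B,F] q_used=0 → run D
t=21: queue=[D,E,B,F] q_used=1 → run D
t=22: queue=[E,B,F] q_used=0 → run E
t=23: queue=[E,B,F] q_used=1 → run E
t=24: queue=[E,B,F] q_used=2 → run E
t=25: queue=[B,F] q_used=0 → run B
t=26: queue=[F] q_used=0 → run F
t=27: queue=[F] q_used=1 → run F
t=28: queue=[F] q_used=2 → run F
t=29: queue=[F] q_used=0 → run F
t=30: (idle)
t=31: (idle)
t=32: (idle)
t=33: (idle)
t=34: (idle)
t=35: (idle)
t=36: (idle)
t=37: (idle)
t=38: (idle)
t=39: (idle)

context switches = 11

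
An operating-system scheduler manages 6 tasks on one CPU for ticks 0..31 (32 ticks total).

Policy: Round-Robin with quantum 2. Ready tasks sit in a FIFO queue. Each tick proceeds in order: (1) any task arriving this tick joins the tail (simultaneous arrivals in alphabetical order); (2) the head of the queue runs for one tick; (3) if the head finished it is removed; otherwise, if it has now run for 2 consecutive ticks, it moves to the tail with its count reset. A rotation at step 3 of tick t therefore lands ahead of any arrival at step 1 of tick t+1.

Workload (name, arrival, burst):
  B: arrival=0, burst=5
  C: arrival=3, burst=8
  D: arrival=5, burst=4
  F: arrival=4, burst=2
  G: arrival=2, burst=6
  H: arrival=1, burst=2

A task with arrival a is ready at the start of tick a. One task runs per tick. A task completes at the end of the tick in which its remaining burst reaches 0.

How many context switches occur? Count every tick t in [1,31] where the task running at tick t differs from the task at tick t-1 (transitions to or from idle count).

t=0: queue=[B] q_used=0 → run B
t=1: queue=[B,H] q_used=1 → run B
t=2: queue=[H,B,G] q_used=0 → run H
t=3: queue=[H,B,G,C] q_used=1 → run H
t=4: queue=[B,G,C,F] q_used=0 → run B
t=5: queue=[B,G,C,F,D] q_used=1 → run B
t=6: queue=[G,C,F,D,B] q_used=0 → run G
t=7: queue=[G,C,F,D,B] q_used=1 → run G
t=8: queue=[C,F,D,B,G] q_used=0 → run C
t=9: queue=[C,F,D,B,G] q_used=1 → run C
t=10: queue=[F,D,B,G,C] q_used=0 → run F
t=11: queue=[F,D,B,G,C] q_used=1 → run F
t=12: queue=[D,B,G,C] q_used=0 → run D
t=13: queue=[D,B,G,C] q_used=1 → run D
t=14: queue=[B,G,C,D] q_used=0 → run B
t=15: queue=[G,C,D] q_used=0 → run G
t=16: queue=[G,C,D] q_used=1 → run G
t=17: queue=[C,D,G] q_used=0 → run C
t=18: queue=[C,D,G] q_used=1 → run C
t=19: queue=[D,G,C] q_used=0 → run D
t=20: queue=[D,G,C] q_used=1 → run D
t=21: queue=[G,C] q_used=0 → run G
t=22: queue=[G,C] q_used=1 → run G
t=23: queue=[C] q_used=0 → run C
t=24: queue=[C] q_used=1 → run C
t=25: queue=[C] q_used=0 → run C
t=26: queue=[C] q_used=1 → run C
t=27: (idle)
t=28: (idle)
t=29: (idle)
t=30: (idle)
t=31: (idle)

context switches = 13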